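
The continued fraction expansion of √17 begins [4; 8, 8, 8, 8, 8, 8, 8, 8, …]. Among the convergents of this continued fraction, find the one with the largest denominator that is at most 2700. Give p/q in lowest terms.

2177/528

List convergents until the denominator exceeds the bound:
a_0 = 4: 4/1  (≤ bound)
a_1 = 8: 33/8  (≤ bound)
a_2 = 8: 268/65  (≤ bound)
a_3 = 8: 2177/528  (≤ bound)
a_4 = 8: 17684/4289  (> 2700, stop)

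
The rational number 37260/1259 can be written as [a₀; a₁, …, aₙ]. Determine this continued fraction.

Run the Euclidean algorithm, recording each quotient:
⌊37260/1259⌋ = 29, remainder 749
⌊1259/749⌋ = 1, remainder 510
⌊749/510⌋ = 1, remainder 239
⌊510/239⌋ = 2, remainder 32
⌊239/32⌋ = 7, remainder 15
⌊32/15⌋ = 2, remainder 2
⌊15/2⌋ = 7, remainder 1
⌊2/1⌋ = 2, remainder 0

[29; 1, 1, 2, 7, 2, 7, 2]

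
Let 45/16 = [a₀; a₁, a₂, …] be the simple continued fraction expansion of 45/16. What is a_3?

3

Apply division with remainder until the remainder is 0:
⌊45/16⌋ = 2, remainder 13
⌊16/13⌋ = 1, remainder 3
⌊13/3⌋ = 4, remainder 1
⌊3/1⌋ = 3, remainder 0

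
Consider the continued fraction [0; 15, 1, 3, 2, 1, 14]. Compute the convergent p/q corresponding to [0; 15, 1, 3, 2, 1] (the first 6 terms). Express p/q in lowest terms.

Start with 1.
2 + 1/(1/1) = 2 + 1/1 = 3/1
3 + 1/(3/1) = 3 + 1/3 = 10/3
1 + 1/(10/3) = 1 + 3/10 = 13/10
15 + 1/(13/10) = 15 + 10/13 = 205/13
0 + 1/(205/13) = 0 + 13/205 = 13/205

13/205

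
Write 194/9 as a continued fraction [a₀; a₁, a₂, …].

[21; 1, 1, 4]

Run the Euclidean algorithm, recording each quotient:
⌊194/9⌋ = 21, remainder 5
⌊9/5⌋ = 1, remainder 4
⌊5/4⌋ = 1, remainder 1
⌊4/1⌋ = 4, remainder 0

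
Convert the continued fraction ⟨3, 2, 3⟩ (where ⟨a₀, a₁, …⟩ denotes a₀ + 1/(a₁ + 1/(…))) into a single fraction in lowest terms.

24/7

Compute successive convergents:
a_0 = 3: 3/1
a_1 = 2: 7/2
a_2 = 3: 24/7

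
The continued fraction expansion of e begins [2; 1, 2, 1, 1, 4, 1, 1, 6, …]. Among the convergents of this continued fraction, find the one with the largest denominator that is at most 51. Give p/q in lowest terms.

106/39

a_0 = 2: 2/1  (≤ bound)
a_1 = 1: 3/1  (≤ bound)
a_2 = 2: 8/3  (≤ bound)
a_3 = 1: 11/4  (≤ bound)
a_4 = 1: 19/7  (≤ bound)
a_5 = 4: 87/32  (≤ bound)
a_6 = 1: 106/39  (≤ bound)
a_7 = 1: 193/71  (> 51, stop)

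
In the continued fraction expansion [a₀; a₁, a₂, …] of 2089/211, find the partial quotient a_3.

2089 = 9·211 + 190, so a_0 = 9
211 = 1·190 + 21, so a_1 = 1
190 = 9·21 + 1, so a_2 = 9
21 = 21·1 + 0, so a_3 = 21

21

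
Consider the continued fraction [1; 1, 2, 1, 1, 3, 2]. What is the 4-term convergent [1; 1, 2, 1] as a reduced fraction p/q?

7/4

a_0 = 1: 1/1
a_1 = 1: 2/1
a_2 = 2: 5/3
a_3 = 1: 7/4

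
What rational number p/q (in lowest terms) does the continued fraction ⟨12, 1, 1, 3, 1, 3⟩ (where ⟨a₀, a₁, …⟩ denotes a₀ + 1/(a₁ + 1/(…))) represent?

Start with 3.
1 + 1/(3/1) = 1 + 1/3 = 4/3
3 + 1/(4/3) = 3 + 3/4 = 15/4
1 + 1/(15/4) = 1 + 4/15 = 19/15
1 + 1/(19/15) = 1 + 15/19 = 34/19
12 + 1/(34/19) = 12 + 19/34 = 427/34

427/34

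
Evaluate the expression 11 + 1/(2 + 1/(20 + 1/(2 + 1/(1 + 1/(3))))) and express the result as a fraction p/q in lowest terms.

a_0 = 11: 11/1
a_1 = 2: 23/2
a_2 = 20: 471/41
a_3 = 2: 965/84
a_4 = 1: 1436/125
a_5 = 3: 5273/459

5273/459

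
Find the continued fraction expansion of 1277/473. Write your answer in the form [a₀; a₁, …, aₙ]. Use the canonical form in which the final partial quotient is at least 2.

Run the Euclidean algorithm, recording each quotient:
⌊1277/473⌋ = 2, remainder 331
⌊473/331⌋ = 1, remainder 142
⌊331/142⌋ = 2, remainder 47
⌊142/47⌋ = 3, remainder 1
⌊47/1⌋ = 47, remainder 0

[2; 1, 2, 3, 47]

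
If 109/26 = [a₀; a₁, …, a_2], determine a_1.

5

Apply division with remainder until the remainder is 0:
⌊109/26⌋ = 4, remainder 5
⌊26/5⌋ = 5, remainder 1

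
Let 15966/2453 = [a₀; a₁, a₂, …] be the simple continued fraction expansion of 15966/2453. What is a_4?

43

15966 ÷ 2453 → quotient 6, remainder 1248
2453 ÷ 1248 → quotient 1, remainder 1205
1248 ÷ 1205 → quotient 1, remainder 43
1205 ÷ 43 → quotient 28, remainder 1
43 ÷ 1 → quotient 43, remainder 0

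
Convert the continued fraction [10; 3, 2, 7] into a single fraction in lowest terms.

535/52

Work from the innermost term outward:
Start with 7.
2 + 1/(7/1) = 2 + 1/7 = 15/7
3 + 1/(15/7) = 3 + 7/15 = 52/15
10 + 1/(52/15) = 10 + 15/52 = 535/52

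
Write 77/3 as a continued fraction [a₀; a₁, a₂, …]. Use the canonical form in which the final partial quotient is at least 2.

Apply division with remainder until the remainder is 0:
77 = 25·3 + 2, so a_0 = 25
3 = 1·2 + 1, so a_1 = 1
2 = 2·1 + 0, so a_2 = 2

[25; 1, 2]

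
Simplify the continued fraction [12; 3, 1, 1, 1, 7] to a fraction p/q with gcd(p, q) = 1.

a_0 = 12: 12/1
a_1 = 3: 37/3
a_2 = 1: 49/4
a_3 = 1: 86/7
a_4 = 1: 135/11
a_5 = 7: 1031/84

1031/84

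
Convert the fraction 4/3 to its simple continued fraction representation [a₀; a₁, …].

4 = 1·3 + 1, so a_0 = 1
3 = 3·1 + 0, so a_1 = 3

[1; 3]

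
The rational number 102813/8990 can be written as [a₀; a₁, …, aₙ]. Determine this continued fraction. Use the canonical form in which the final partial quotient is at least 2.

102813 ÷ 8990 → quotient 11, remainder 3923
8990 ÷ 3923 → quotient 2, remainder 1144
3923 ÷ 1144 → quotient 3, remainder 491
1144 ÷ 491 → quotient 2, remainder 162
491 ÷ 162 → quotient 3, remainder 5
162 ÷ 5 → quotient 32, remainder 2
5 ÷ 2 → quotient 2, remainder 1
2 ÷ 1 → quotient 2, remainder 0

[11; 2, 3, 2, 3, 32, 2, 2]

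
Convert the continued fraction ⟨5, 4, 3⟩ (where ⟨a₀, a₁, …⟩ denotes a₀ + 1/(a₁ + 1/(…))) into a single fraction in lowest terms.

a_0 = 5: 5/1
a_1 = 4: 21/4
a_2 = 3: 68/13

68/13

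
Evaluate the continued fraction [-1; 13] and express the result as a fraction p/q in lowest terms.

a_0 = -1: -1/1
a_1 = 13: -12/13

-12/13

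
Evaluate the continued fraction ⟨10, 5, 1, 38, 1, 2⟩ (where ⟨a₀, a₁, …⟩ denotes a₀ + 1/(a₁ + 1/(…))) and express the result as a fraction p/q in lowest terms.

7229/711

Start with 2.
1 + 1/(2/1) = 1 + 1/2 = 3/2
38 + 1/(3/2) = 38 + 2/3 = 116/3
1 + 1/(116/3) = 1 + 3/116 = 119/116
5 + 1/(119/116) = 5 + 116/119 = 711/119
10 + 1/(711/119) = 10 + 119/711 = 7229/711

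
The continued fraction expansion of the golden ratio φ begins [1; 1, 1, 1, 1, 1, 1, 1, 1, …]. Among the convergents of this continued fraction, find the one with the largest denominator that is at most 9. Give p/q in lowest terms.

a_0 = 1: 1/1  (≤ bound)
a_1 = 1: 2/1  (≤ bound)
a_2 = 1: 3/2  (≤ bound)
a_3 = 1: 5/3  (≤ bound)
a_4 = 1: 8/5  (≤ bound)
a_5 = 1: 13/8  (≤ bound)
a_6 = 1: 21/13  (> 9, stop)

13/8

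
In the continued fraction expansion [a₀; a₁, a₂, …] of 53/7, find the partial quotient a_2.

1

Run the Euclidean algorithm, recording each quotient:
53 = 7·7 + 4, so a_0 = 7
7 = 1·4 + 3, so a_1 = 1
4 = 1·3 + 1, so a_2 = 1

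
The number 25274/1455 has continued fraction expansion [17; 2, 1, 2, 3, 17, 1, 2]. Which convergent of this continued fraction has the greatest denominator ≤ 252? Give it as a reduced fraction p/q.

469/27

a_0 = 17: 17/1  (≤ bound)
a_1 = 2: 35/2  (≤ bound)
a_2 = 1: 52/3  (≤ bound)
a_3 = 2: 139/8  (≤ bound)
a_4 = 3: 469/27  (≤ bound)
a_5 = 17: 8112/467  (> 252, stop)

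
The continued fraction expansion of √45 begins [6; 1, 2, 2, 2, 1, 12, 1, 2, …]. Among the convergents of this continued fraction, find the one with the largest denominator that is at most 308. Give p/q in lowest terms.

List convergents until the denominator exceeds the bound:
a_0 = 6: 6/1  (≤ bound)
a_1 = 1: 7/1  (≤ bound)
a_2 = 2: 20/3  (≤ bound)
a_3 = 2: 47/7  (≤ bound)
a_4 = 2: 114/17  (≤ bound)
a_5 = 1: 161/24  (≤ bound)
a_6 = 12: 2046/305  (≤ bound)
a_7 = 1: 2207/329  (> 308, stop)

2046/305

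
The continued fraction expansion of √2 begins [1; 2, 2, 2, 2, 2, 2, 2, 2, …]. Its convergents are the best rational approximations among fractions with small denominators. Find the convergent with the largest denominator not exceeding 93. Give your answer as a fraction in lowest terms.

a_0 = 1: 1/1  (≤ bound)
a_1 = 2: 3/2  (≤ bound)
a_2 = 2: 7/5  (≤ bound)
a_3 = 2: 17/12  (≤ bound)
a_4 = 2: 41/29  (≤ bound)
a_5 = 2: 99/70  (≤ bound)
a_6 = 2: 239/169  (> 93, stop)

99/70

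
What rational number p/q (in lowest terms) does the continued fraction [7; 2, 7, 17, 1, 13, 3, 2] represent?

Start with 2.
3 + 1/(2/1) = 3 + 1/2 = 7/2
13 + 1/(7/2) = 13 + 2/7 = 93/7
1 + 1/(93/7) = 1 + 7/93 = 100/93
17 + 1/(100/93) = 17 + 93/100 = 1793/100
7 + 1/(1793/100) = 7 + 100/1793 = 12651/1793
2 + 1/(12651/1793) = 2 + 1793/12651 = 27095/12651
7 + 1/(27095/12651) = 7 + 12651/27095 = 202316/27095

202316/27095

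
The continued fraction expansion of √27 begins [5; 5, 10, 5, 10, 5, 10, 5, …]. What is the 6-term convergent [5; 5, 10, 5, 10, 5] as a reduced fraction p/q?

70226/13515

Build up convergents one term at a time:
a_0 = 5: 5/1
a_1 = 5: 26/5
a_2 = 10: 265/51
a_3 = 5: 1351/260
a_4 = 10: 13775/2651
a_5 = 5: 70226/13515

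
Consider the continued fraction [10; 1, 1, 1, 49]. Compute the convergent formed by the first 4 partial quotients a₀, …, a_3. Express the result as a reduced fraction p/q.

Build up convergents one term at a time:
a_0 = 10: 10/1
a_1 = 1: 11/1
a_2 = 1: 21/2
a_3 = 1: 32/3

32/3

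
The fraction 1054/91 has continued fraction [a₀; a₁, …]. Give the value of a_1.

1

⌊1054/91⌋ = 11, remainder 53
⌊91/53⌋ = 1, remainder 38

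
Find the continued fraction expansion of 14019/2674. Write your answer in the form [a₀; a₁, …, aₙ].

Apply division with remainder until the remainder is 0:
⌊14019/2674⌋ = 5, remainder 649
⌊2674/649⌋ = 4, remainder 78
⌊649/78⌋ = 8, remainder 25
⌊78/25⌋ = 3, remainder 3
⌊25/3⌋ = 8, remainder 1
⌊3/1⌋ = 3, remainder 0

[5; 4, 8, 3, 8, 3]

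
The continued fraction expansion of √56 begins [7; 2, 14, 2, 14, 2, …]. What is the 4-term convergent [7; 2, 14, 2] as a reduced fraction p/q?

a_0 = 7: 7/1
a_1 = 2: 15/2
a_2 = 14: 217/29
a_3 = 2: 449/60

449/60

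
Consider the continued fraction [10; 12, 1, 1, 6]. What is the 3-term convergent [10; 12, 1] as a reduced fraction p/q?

131/13

Collapse the nested fraction from the inside out:
Start with 1.
12 + 1/(1/1) = 12 + 1/1 = 13/1
10 + 1/(13/1) = 10 + 1/13 = 131/13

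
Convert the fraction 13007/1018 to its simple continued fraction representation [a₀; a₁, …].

[12; 1, 3, 2, 15, 1, 2, 2]

Run the Euclidean algorithm, recording each quotient:
⌊13007/1018⌋ = 12, remainder 791
⌊1018/791⌋ = 1, remainder 227
⌊791/227⌋ = 3, remainder 110
⌊227/110⌋ = 2, remainder 7
⌊110/7⌋ = 15, remainder 5
⌊7/5⌋ = 1, remainder 2
⌊5/2⌋ = 2, remainder 1
⌊2/1⌋ = 2, remainder 0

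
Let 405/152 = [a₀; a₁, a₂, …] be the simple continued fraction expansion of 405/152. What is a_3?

1

⌊405/152⌋ = 2, remainder 101
⌊152/101⌋ = 1, remainder 51
⌊101/51⌋ = 1, remainder 50
⌊51/50⌋ = 1, remainder 1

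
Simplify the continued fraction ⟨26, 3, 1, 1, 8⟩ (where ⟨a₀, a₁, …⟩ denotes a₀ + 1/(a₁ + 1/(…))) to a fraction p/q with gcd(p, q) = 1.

a_0 = 26: 26/1
a_1 = 3: 79/3
a_2 = 1: 105/4
a_3 = 1: 184/7
a_4 = 8: 1577/60

1577/60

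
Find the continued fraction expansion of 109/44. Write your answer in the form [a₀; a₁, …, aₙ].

[2; 2, 10, 2]

Run the Euclidean algorithm, recording each quotient:
⌊109/44⌋ = 2, remainder 21
⌊44/21⌋ = 2, remainder 2
⌊21/2⌋ = 10, remainder 1
⌊2/1⌋ = 2, remainder 0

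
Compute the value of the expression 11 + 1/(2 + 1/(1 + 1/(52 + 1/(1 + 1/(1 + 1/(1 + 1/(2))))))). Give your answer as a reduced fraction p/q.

14498/1279

a_0 = 11: 11/1
a_1 = 2: 23/2
a_2 = 1: 34/3
a_3 = 52: 1791/158
a_4 = 1: 1825/161
a_5 = 1: 3616/319
a_6 = 1: 5441/480
a_7 = 2: 14498/1279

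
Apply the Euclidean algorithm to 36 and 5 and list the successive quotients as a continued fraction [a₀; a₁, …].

⌊36/5⌋ = 7, remainder 1
⌊5/1⌋ = 5, remainder 0

[7; 5]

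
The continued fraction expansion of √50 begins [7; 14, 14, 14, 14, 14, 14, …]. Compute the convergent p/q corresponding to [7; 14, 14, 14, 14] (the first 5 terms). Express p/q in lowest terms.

275807/39005

Build up convergents one term at a time:
a_0 = 7: 7/1
a_1 = 14: 99/14
a_2 = 14: 1393/197
a_3 = 14: 19601/2772
a_4 = 14: 275807/39005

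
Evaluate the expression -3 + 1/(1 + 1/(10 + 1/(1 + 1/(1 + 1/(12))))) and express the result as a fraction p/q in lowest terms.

-601/288

a_0 = -3: -3/1
a_1 = 1: -2/1
a_2 = 10: -23/11
a_3 = 1: -25/12
a_4 = 1: -48/23
a_5 = 12: -601/288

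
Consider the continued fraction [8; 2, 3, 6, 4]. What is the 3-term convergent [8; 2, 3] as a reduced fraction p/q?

59/7

Use the convergent recurrence hₖ = aₖ·hₖ₋₁ + hₖ₋₂ (and likewise for the denominators kₖ):
a_0 = 8: 8/1
a_1 = 2: 17/2
a_2 = 3: 59/7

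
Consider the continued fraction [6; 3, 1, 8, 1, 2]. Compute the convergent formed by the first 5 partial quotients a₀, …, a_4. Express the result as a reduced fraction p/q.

244/39

a_0 = 6: 6/1
a_1 = 3: 19/3
a_2 = 1: 25/4
a_3 = 8: 219/35
a_4 = 1: 244/39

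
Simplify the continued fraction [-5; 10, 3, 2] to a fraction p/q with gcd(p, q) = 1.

-353/72

Start with 2.
3 + 1/(2/1) = 3 + 1/2 = 7/2
10 + 1/(7/2) = 10 + 2/7 = 72/7
-5 + 1/(72/7) = -5 + 7/72 = -353/72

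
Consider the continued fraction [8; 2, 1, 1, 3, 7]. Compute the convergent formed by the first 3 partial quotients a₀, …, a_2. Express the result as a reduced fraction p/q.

a_0 = 8: 8/1
a_1 = 2: 17/2
a_2 = 1: 25/3

25/3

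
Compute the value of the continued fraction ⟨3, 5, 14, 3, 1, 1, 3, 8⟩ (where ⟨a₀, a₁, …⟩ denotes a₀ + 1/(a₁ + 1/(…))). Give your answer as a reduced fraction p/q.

47917/14987

Start with 8.
3 + 1/(8/1) = 3 + 1/8 = 25/8
1 + 1/(25/8) = 1 + 8/25 = 33/25
1 + 1/(33/25) = 1 + 25/33 = 58/33
3 + 1/(58/33) = 3 + 33/58 = 207/58
14 + 1/(207/58) = 14 + 58/207 = 2956/207
5 + 1/(2956/207) = 5 + 207/2956 = 14987/2956
3 + 1/(14987/2956) = 3 + 2956/14987 = 47917/14987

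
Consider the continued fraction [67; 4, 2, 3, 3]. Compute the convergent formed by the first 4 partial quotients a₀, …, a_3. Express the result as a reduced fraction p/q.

2084/31

Work from the innermost term outward:
Start with 3.
2 + 1/(3/1) = 2 + 1/3 = 7/3
4 + 1/(7/3) = 4 + 3/7 = 31/7
67 + 1/(31/7) = 67 + 7/31 = 2084/31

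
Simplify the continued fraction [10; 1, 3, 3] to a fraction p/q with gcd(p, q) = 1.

Start with 3.
3 + 1/(3/1) = 3 + 1/3 = 10/3
1 + 1/(10/3) = 1 + 3/10 = 13/10
10 + 1/(13/10) = 10 + 10/13 = 140/13

140/13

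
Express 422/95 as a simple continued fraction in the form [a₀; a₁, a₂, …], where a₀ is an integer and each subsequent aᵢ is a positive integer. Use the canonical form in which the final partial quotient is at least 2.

[4; 2, 3, 1, 4, 2]

⌊422/95⌋ = 4, remainder 42
⌊95/42⌋ = 2, remainder 11
⌊42/11⌋ = 3, remainder 9
⌊11/9⌋ = 1, remainder 2
⌊9/2⌋ = 4, remainder 1
⌊2/1⌋ = 2, remainder 0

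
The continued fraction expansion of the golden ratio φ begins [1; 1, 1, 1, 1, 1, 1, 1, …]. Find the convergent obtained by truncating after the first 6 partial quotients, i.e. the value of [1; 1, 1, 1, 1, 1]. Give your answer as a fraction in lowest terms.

13/8

Collapse the nested fraction from the inside out:
Start with 1.
1 + 1/(1/1) = 1 + 1/1 = 2/1
1 + 1/(2/1) = 1 + 1/2 = 3/2
1 + 1/(3/2) = 1 + 2/3 = 5/3
1 + 1/(5/3) = 1 + 3/5 = 8/5
1 + 1/(8/5) = 1 + 5/8 = 13/8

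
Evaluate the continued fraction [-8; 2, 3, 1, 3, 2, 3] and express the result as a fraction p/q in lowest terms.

Start with 3.
2 + 1/(3/1) = 2 + 1/3 = 7/3
3 + 1/(7/3) = 3 + 3/7 = 24/7
1 + 1/(24/7) = 1 + 7/24 = 31/24
3 + 1/(31/24) = 3 + 24/31 = 117/31
2 + 1/(117/31) = 2 + 31/117 = 265/117
-8 + 1/(265/117) = -8 + 117/265 = -2003/265

-2003/265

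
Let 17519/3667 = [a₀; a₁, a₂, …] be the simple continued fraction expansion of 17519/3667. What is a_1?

1

17519 = 4·3667 + 2851, so a_0 = 4
3667 = 1·2851 + 816, so a_1 = 1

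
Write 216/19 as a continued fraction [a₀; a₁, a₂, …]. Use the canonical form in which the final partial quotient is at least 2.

216 = 11·19 + 7, so a_0 = 11
19 = 2·7 + 5, so a_1 = 2
7 = 1·5 + 2, so a_2 = 1
5 = 2·2 + 1, so a_3 = 2
2 = 2·1 + 0, so a_4 = 2

[11; 2, 1, 2, 2]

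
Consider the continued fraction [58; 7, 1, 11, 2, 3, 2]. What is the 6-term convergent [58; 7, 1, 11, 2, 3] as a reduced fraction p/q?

40049/689

a_0 = 58: 58/1
a_1 = 7: 407/7
a_2 = 1: 465/8
a_3 = 11: 5522/95
a_4 = 2: 11509/198
a_5 = 3: 40049/689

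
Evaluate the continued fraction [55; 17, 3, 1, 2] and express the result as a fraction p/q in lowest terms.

a_0 = 55: 55/1
a_1 = 17: 936/17
a_2 = 3: 2863/52
a_3 = 1: 3799/69
a_4 = 2: 10461/190

10461/190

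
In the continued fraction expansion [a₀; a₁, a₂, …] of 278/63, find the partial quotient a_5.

278 = 4·63 + 26, so a_0 = 4
63 = 2·26 + 11, so a_1 = 2
26 = 2·11 + 4, so a_2 = 2
11 = 2·4 + 3, so a_3 = 2
4 = 1·3 + 1, so a_4 = 1
3 = 3·1 + 0, so a_5 = 3

3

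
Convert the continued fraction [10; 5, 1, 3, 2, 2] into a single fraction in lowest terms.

1292/127

a_0 = 10: 10/1
a_1 = 5: 51/5
a_2 = 1: 61/6
a_3 = 3: 234/23
a_4 = 2: 529/52
a_5 = 2: 1292/127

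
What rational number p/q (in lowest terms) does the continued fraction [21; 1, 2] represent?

65/3

Start with 2.
1 + 1/(2/1) = 1 + 1/2 = 3/2
21 + 1/(3/2) = 21 + 2/3 = 65/3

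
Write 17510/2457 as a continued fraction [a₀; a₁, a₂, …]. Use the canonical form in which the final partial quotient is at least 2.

[7; 7, 1, 9, 31]

17510 = 7·2457 + 311, so a_0 = 7
2457 = 7·311 + 280, so a_1 = 7
311 = 1·280 + 31, so a_2 = 1
280 = 9·31 + 1, so a_3 = 9
31 = 31·1 + 0, so a_4 = 31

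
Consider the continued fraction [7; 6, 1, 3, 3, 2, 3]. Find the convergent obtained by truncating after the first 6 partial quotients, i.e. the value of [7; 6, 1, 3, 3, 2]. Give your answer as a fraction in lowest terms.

Starting at the tail and folding back:
Start with 2.
3 + 1/(2/1) = 3 + 1/2 = 7/2
3 + 1/(7/2) = 3 + 2/7 = 23/7
1 + 1/(23/7) = 1 + 7/23 = 30/23
6 + 1/(30/23) = 6 + 23/30 = 203/30
7 + 1/(203/30) = 7 + 30/203 = 1451/203

1451/203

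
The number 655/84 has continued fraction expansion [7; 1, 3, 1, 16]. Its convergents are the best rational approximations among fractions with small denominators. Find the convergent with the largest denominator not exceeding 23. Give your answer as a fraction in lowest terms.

List convergents until the denominator exceeds the bound:
a_0 = 7: 7/1  (≤ bound)
a_1 = 1: 8/1  (≤ bound)
a_2 = 3: 31/4  (≤ bound)
a_3 = 1: 39/5  (≤ bound)
a_4 = 16: 655/84  (> 23, stop)

39/5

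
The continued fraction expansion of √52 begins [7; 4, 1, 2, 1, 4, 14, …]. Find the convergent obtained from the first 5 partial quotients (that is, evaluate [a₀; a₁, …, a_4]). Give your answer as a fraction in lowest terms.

137/19

Start with 1.
2 + 1/(1/1) = 2 + 1/1 = 3/1
1 + 1/(3/1) = 1 + 1/3 = 4/3
4 + 1/(4/3) = 4 + 3/4 = 19/4
7 + 1/(19/4) = 7 + 4/19 = 137/19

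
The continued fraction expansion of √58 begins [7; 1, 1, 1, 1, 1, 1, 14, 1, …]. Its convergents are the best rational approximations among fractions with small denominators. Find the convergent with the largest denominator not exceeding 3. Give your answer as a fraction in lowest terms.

a_0 = 7: 7/1  (≤ bound)
a_1 = 1: 8/1  (≤ bound)
a_2 = 1: 15/2  (≤ bound)
a_3 = 1: 23/3  (≤ bound)
a_4 = 1: 38/5  (> 3, stop)

23/3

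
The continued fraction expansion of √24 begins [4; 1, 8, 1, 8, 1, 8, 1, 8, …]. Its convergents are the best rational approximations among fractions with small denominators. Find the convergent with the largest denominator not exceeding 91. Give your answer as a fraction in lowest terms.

List convergents until the denominator exceeds the bound:
a_0 = 4: 4/1  (≤ bound)
a_1 = 1: 5/1  (≤ bound)
a_2 = 8: 44/9  (≤ bound)
a_3 = 1: 49/10  (≤ bound)
a_4 = 8: 436/89  (≤ bound)
a_5 = 1: 485/99  (> 91, stop)

436/89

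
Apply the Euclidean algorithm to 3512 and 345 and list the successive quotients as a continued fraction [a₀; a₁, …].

[10; 5, 1, 1, 3, 2, 1, 2]

3512 = 10·345 + 62, so a_0 = 10
345 = 5·62 + 35, so a_1 = 5
62 = 1·35 + 27, so a_2 = 1
35 = 1·27 + 8, so a_3 = 1
27 = 3·8 + 3, so a_4 = 3
8 = 2·3 + 2, so a_5 = 2
3 = 1·2 + 1, so a_6 = 1
2 = 2·1 + 0, so a_7 = 2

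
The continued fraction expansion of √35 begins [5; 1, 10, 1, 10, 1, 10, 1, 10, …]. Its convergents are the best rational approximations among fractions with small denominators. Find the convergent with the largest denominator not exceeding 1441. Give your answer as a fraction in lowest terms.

a_0 = 5: 5/1  (≤ bound)
a_1 = 1: 6/1  (≤ bound)
a_2 = 10: 65/11  (≤ bound)
a_3 = 1: 71/12  (≤ bound)
a_4 = 10: 775/131  (≤ bound)
a_5 = 1: 846/143  (≤ bound)
a_6 = 10: 9235/1561  (> 1441, stop)

846/143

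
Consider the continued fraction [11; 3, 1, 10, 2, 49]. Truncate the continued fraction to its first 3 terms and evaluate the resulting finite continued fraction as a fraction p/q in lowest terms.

45/4

Work from the innermost term outward:
Start with 1.
3 + 1/(1/1) = 3 + 1/1 = 4/1
11 + 1/(4/1) = 11 + 1/4 = 45/4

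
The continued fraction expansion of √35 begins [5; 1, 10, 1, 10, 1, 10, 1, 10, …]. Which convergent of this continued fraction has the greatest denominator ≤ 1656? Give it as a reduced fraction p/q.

9235/1561

a_0 = 5: 5/1  (≤ bound)
a_1 = 1: 6/1  (≤ bound)
a_2 = 10: 65/11  (≤ bound)
a_3 = 1: 71/12  (≤ bound)
a_4 = 10: 775/131  (≤ bound)
a_5 = 1: 846/143  (≤ bound)
a_6 = 10: 9235/1561  (≤ bound)
a_7 = 1: 10081/1704  (> 1656, stop)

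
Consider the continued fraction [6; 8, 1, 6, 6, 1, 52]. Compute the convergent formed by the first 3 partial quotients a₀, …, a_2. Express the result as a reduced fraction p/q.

55/9

Start with 1.
8 + 1/(1/1) = 8 + 1/1 = 9/1
6 + 1/(9/1) = 6 + 1/9 = 55/9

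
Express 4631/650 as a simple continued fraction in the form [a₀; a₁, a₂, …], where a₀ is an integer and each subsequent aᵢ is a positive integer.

4631 ÷ 650 → quotient 7, remainder 81
650 ÷ 81 → quotient 8, remainder 2
81 ÷ 2 → quotient 40, remainder 1
2 ÷ 1 → quotient 2, remainder 0

[7; 8, 40, 2]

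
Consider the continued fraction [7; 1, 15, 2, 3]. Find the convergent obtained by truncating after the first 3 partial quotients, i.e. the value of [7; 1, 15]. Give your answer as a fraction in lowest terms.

127/16

Starting at the tail and folding back:
Start with 15.
1 + 1/(15/1) = 1 + 1/15 = 16/15
7 + 1/(16/15) = 7 + 15/16 = 127/16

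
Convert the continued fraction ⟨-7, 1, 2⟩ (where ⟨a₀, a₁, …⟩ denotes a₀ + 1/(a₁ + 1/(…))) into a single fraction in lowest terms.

a_0 = -7: -7/1
a_1 = 1: -6/1
a_2 = 2: -19/3

-19/3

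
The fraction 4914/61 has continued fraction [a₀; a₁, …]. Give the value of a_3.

Apply division with remainder until the remainder is 0:
⌊4914/61⌋ = 80, remainder 34
⌊61/34⌋ = 1, remainder 27
⌊34/27⌋ = 1, remainder 7
⌊27/7⌋ = 3, remainder 6

3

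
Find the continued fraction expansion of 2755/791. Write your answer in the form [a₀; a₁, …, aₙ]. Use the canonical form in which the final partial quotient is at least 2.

[3; 2, 14, 6, 1, 3]

⌊2755/791⌋ = 3, remainder 382
⌊791/382⌋ = 2, remainder 27
⌊382/27⌋ = 14, remainder 4
⌊27/4⌋ = 6, remainder 3
⌊4/3⌋ = 1, remainder 1
⌊3/1⌋ = 3, remainder 0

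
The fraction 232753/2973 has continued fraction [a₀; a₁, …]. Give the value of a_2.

232753 ÷ 2973 → quotient 78, remainder 859
2973 ÷ 859 → quotient 3, remainder 396
859 ÷ 396 → quotient 2, remainder 67

2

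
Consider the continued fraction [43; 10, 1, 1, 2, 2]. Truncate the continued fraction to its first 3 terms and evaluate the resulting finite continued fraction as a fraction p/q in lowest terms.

a_0 = 43: 43/1
a_1 = 10: 431/10
a_2 = 1: 474/11

474/11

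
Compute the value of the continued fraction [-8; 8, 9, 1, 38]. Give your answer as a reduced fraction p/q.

Use the convergent recurrence hₖ = aₖ·hₖ₋₁ + hₖ₋₂ (and likewise for the denominators kₖ):
a_0 = -8: -8/1
a_1 = 8: -63/8
a_2 = 9: -575/73
a_3 = 1: -638/81
a_4 = 38: -24819/3151

-24819/3151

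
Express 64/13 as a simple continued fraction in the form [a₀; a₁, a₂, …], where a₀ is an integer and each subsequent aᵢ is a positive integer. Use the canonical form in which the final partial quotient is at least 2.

Run the Euclidean algorithm, recording each quotient:
64 = 4·13 + 12, so a_0 = 4
13 = 1·12 + 1, so a_1 = 1
12 = 12·1 + 0, so a_2 = 12

[4; 1, 12]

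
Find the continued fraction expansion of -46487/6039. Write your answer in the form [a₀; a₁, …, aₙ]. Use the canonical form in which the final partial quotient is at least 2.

[-8; 3, 3, 4, 4, 6, 2, 2]

Repeatedly divide and take the remainder:
-46487 ÷ 6039 → quotient -8, remainder 1825
6039 ÷ 1825 → quotient 3, remainder 564
1825 ÷ 564 → quotient 3, remainder 133
564 ÷ 133 → quotient 4, remainder 32
133 ÷ 32 → quotient 4, remainder 5
32 ÷ 5 → quotient 6, remainder 2
5 ÷ 2 → quotient 2, remainder 1
2 ÷ 1 → quotient 2, remainder 0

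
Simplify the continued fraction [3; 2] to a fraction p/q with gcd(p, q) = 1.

Compute successive convergents:
a_0 = 3: 3/1
a_1 = 2: 7/2

7/2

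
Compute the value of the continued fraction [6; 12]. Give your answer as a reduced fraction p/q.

Start with 12.
6 + 1/(12/1) = 6 + 1/12 = 73/12

73/12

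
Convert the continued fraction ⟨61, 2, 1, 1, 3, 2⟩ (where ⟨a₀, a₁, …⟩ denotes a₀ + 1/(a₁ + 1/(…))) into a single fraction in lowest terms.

Start with 2.
3 + 1/(2/1) = 3 + 1/2 = 7/2
1 + 1/(7/2) = 1 + 2/7 = 9/7
1 + 1/(9/7) = 1 + 7/9 = 16/9
2 + 1/(16/9) = 2 + 9/16 = 41/16
61 + 1/(41/16) = 61 + 16/41 = 2517/41

2517/41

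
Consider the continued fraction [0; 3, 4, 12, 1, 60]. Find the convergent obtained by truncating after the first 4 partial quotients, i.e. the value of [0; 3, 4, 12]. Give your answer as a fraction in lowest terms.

49/159

Build up convergents one term at a time:
a_0 = 0: 0/1
a_1 = 3: 1/3
a_2 = 4: 4/13
a_3 = 12: 49/159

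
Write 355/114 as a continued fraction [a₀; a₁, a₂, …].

[3; 8, 1, 3, 3]

Apply division with remainder until the remainder is 0:
355 ÷ 114 → quotient 3, remainder 13
114 ÷ 13 → quotient 8, remainder 10
13 ÷ 10 → quotient 1, remainder 3
10 ÷ 3 → quotient 3, remainder 1
3 ÷ 1 → quotient 3, remainder 0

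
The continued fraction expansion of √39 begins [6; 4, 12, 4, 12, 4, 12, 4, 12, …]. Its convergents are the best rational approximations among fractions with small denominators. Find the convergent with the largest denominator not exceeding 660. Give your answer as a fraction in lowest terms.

a_0 = 6: 6/1  (≤ bound)
a_1 = 4: 25/4  (≤ bound)
a_2 = 12: 306/49  (≤ bound)
a_3 = 4: 1249/200  (≤ bound)
a_4 = 12: 15294/2449  (> 660, stop)

1249/200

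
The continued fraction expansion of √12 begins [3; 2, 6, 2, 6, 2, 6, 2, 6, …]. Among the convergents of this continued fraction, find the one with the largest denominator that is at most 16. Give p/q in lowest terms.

List convergents until the denominator exceeds the bound:
a_0 = 3: 3/1  (≤ bound)
a_1 = 2: 7/2  (≤ bound)
a_2 = 6: 45/13  (≤ bound)
a_3 = 2: 97/28  (> 16, stop)

45/13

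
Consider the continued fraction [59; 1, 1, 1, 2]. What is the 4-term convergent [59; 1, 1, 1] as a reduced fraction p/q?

Build up convergents one term at a time:
a_0 = 59: 59/1
a_1 = 1: 60/1
a_2 = 1: 119/2
a_3 = 1: 179/3

179/3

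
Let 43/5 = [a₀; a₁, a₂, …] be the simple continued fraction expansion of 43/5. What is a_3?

2

Run the Euclidean algorithm, recording each quotient:
43 = 8·5 + 3, so a_0 = 8
5 = 1·3 + 2, so a_1 = 1
3 = 1·2 + 1, so a_2 = 1
2 = 2·1 + 0, so a_3 = 2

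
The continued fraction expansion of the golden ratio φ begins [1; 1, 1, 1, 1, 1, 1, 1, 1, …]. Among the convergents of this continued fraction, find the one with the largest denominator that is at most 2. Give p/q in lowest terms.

a_0 = 1: 1/1  (≤ bound)
a_1 = 1: 2/1  (≤ bound)
a_2 = 1: 3/2  (≤ bound)
a_3 = 1: 5/3  (> 2, stop)

3/2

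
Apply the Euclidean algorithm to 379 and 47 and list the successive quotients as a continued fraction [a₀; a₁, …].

[8; 15, 1, 2]

Apply division with remainder until the remainder is 0:
379 = 8·47 + 3, so a_0 = 8
47 = 15·3 + 2, so a_1 = 15
3 = 1·2 + 1, so a_2 = 1
2 = 2·1 + 0, so a_3 = 2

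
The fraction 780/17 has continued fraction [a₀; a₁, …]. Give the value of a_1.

1

780 ÷ 17 → quotient 45, remainder 15
17 ÷ 15 → quotient 1, remainder 2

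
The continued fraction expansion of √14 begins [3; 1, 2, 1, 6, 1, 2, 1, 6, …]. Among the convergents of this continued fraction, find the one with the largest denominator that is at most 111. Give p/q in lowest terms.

333/89

List convergents until the denominator exceeds the bound:
a_0 = 3: 3/1  (≤ bound)
a_1 = 1: 4/1  (≤ bound)
a_2 = 2: 11/3  (≤ bound)
a_3 = 1: 15/4  (≤ bound)
a_4 = 6: 101/27  (≤ bound)
a_5 = 1: 116/31  (≤ bound)
a_6 = 2: 333/89  (≤ bound)
a_7 = 1: 449/120  (> 111, stop)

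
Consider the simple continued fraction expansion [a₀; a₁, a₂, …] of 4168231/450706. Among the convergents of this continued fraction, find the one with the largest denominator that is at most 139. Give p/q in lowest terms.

a_0 = 9: 9/1  (≤ bound)
a_1 = 4: 37/4  (≤ bound)
a_2 = 34: 1267/137  (≤ bound)
a_3 = 1: 1304/141  (> 139, stop)

1267/137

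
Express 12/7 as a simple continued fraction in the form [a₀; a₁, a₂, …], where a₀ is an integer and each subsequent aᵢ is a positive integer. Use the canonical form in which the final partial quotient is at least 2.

[1; 1, 2, 2]

12 = 1·7 + 5, so a_0 = 1
7 = 1·5 + 2, so a_1 = 1
5 = 2·2 + 1, so a_2 = 2
2 = 2·1 + 0, so a_3 = 2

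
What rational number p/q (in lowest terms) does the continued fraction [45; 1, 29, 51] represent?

Start with 51.
29 + 1/(51/1) = 29 + 1/51 = 1480/51
1 + 1/(1480/51) = 1 + 51/1480 = 1531/1480
45 + 1/(1531/1480) = 45 + 1480/1531 = 70375/1531

70375/1531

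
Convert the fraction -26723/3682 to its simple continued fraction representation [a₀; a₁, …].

Repeatedly divide and take the remainder:
⌊-26723/3682⌋ = -8, remainder 2733
⌊3682/2733⌋ = 1, remainder 949
⌊2733/949⌋ = 2, remainder 835
⌊949/835⌋ = 1, remainder 114
⌊835/114⌋ = 7, remainder 37
⌊114/37⌋ = 3, remainder 3
⌊37/3⌋ = 12, remainder 1
⌊3/1⌋ = 3, remainder 0

[-8; 1, 2, 1, 7, 3, 12, 3]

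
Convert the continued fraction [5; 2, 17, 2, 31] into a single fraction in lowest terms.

12437/2267

a_0 = 5: 5/1
a_1 = 2: 11/2
a_2 = 17: 192/35
a_3 = 2: 395/72
a_4 = 31: 12437/2267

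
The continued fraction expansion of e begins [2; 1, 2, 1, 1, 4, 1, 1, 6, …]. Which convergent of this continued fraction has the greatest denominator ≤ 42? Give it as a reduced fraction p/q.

106/39

a_0 = 2: 2/1  (≤ bound)
a_1 = 1: 3/1  (≤ bound)
a_2 = 2: 8/3  (≤ bound)
a_3 = 1: 11/4  (≤ bound)
a_4 = 1: 19/7  (≤ bound)
a_5 = 4: 87/32  (≤ bound)
a_6 = 1: 106/39  (≤ bound)
a_7 = 1: 193/71  (> 42, stop)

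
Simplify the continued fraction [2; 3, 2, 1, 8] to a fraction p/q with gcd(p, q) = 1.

a_0 = 2: 2/1
a_1 = 3: 7/3
a_2 = 2: 16/7
a_3 = 1: 23/10
a_4 = 8: 200/87

200/87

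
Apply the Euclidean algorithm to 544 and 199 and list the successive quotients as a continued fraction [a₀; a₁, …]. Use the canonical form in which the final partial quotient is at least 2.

[2; 1, 2, 1, 3, 13]

⌊544/199⌋ = 2, remainder 146
⌊199/146⌋ = 1, remainder 53
⌊146/53⌋ = 2, remainder 40
⌊53/40⌋ = 1, remainder 13
⌊40/13⌋ = 3, remainder 1
⌊13/1⌋ = 13, remainder 0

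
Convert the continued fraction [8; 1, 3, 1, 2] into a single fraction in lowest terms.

123/14

a_0 = 8: 8/1
a_1 = 1: 9/1
a_2 = 3: 35/4
a_3 = 1: 44/5
a_4 = 2: 123/14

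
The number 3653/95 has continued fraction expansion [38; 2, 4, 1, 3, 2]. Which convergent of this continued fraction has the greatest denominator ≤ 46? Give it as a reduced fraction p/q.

a_0 = 38: 38/1  (≤ bound)
a_1 = 2: 77/2  (≤ bound)
a_2 = 4: 346/9  (≤ bound)
a_3 = 1: 423/11  (≤ bound)
a_4 = 3: 1615/42  (≤ bound)
a_5 = 2: 3653/95  (> 46, stop)

1615/42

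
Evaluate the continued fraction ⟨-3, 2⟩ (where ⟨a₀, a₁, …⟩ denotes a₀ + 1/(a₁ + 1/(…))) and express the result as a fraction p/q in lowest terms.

Start with 2.
-3 + 1/(2/1) = -3 + 1/2 = -5/2

-5/2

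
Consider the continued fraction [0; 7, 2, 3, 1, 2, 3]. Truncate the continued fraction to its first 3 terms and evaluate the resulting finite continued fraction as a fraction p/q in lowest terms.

Starting at the tail and folding back:
Start with 2.
7 + 1/(2/1) = 7 + 1/2 = 15/2
0 + 1/(15/2) = 0 + 2/15 = 2/15

2/15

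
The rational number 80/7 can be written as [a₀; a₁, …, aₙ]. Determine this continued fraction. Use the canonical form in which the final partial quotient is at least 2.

[11; 2, 3]

Run the Euclidean algorithm, recording each quotient:
80 ÷ 7 → quotient 11, remainder 3
7 ÷ 3 → quotient 2, remainder 1
3 ÷ 1 → quotient 3, remainder 0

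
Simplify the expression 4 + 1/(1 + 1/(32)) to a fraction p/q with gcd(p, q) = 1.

a_0 = 4: 4/1
a_1 = 1: 5/1
a_2 = 32: 164/33

164/33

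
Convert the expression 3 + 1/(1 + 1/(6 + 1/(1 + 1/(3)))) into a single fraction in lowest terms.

120/31

Build up convergents one term at a time:
a_0 = 3: 3/1
a_1 = 1: 4/1
a_2 = 6: 27/7
a_3 = 1: 31/8
a_4 = 3: 120/31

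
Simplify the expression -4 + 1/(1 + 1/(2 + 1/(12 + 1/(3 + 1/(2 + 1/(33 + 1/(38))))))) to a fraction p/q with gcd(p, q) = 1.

Start with 38.
33 + 1/(38/1) = 33 + 1/38 = 1255/38
2 + 1/(1255/38) = 2 + 38/1255 = 2548/1255
3 + 1/(2548/1255) = 3 + 1255/2548 = 8899/2548
12 + 1/(8899/2548) = 12 + 2548/8899 = 109336/8899
2 + 1/(109336/8899) = 2 + 8899/109336 = 227571/109336
1 + 1/(227571/109336) = 1 + 109336/227571 = 336907/227571
-4 + 1/(336907/227571) = -4 + 227571/336907 = -1120057/336907

-1120057/336907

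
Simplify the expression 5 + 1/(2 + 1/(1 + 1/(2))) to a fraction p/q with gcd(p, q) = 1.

43/8

a_0 = 5: 5/1
a_1 = 2: 11/2
a_2 = 1: 16/3
a_3 = 2: 43/8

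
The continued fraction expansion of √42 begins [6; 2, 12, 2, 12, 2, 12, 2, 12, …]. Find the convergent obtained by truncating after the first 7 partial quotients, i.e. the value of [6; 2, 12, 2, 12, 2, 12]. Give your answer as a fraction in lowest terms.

Start with 12.
2 + 1/(12/1) = 2 + 1/12 = 25/12
12 + 1/(25/12) = 12 + 12/25 = 312/25
2 + 1/(312/25) = 2 + 25/312 = 649/312
12 + 1/(649/312) = 12 + 312/649 = 8100/649
2 + 1/(8100/649) = 2 + 649/8100 = 16849/8100
6 + 1/(16849/8100) = 6 + 8100/16849 = 109194/16849

109194/16849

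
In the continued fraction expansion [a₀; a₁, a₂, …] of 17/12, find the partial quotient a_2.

2

⌊17/12⌋ = 1, remainder 5
⌊12/5⌋ = 2, remainder 2
⌊5/2⌋ = 2, remainder 1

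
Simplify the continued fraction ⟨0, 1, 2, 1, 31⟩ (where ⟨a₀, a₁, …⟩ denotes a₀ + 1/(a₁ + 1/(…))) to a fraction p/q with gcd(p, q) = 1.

a_0 = 0: 0/1
a_1 = 1: 1/1
a_2 = 2: 2/3
a_3 = 1: 3/4
a_4 = 31: 95/127

95/127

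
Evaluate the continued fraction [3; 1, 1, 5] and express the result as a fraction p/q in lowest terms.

39/11

Build up convergents one term at a time:
a_0 = 3: 3/1
a_1 = 1: 4/1
a_2 = 1: 7/2
a_3 = 5: 39/11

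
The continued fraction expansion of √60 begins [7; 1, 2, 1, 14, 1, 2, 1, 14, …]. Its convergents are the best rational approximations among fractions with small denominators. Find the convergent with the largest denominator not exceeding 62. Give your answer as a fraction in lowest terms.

457/59

a_0 = 7: 7/1  (≤ bound)
a_1 = 1: 8/1  (≤ bound)
a_2 = 2: 23/3  (≤ bound)
a_3 = 1: 31/4  (≤ bound)
a_4 = 14: 457/59  (≤ bound)
a_5 = 1: 488/63  (> 62, stop)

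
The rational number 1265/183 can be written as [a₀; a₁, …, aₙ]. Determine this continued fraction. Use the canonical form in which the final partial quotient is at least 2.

1265 = 6·183 + 167, so a_0 = 6
183 = 1·167 + 16, so a_1 = 1
167 = 10·16 + 7, so a_2 = 10
16 = 2·7 + 2, so a_3 = 2
7 = 3·2 + 1, so a_4 = 3
2 = 2·1 + 0, so a_5 = 2

[6; 1, 10, 2, 3, 2]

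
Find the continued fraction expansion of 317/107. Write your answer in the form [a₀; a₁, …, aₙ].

317 = 2·107 + 103, so a_0 = 2
107 = 1·103 + 4, so a_1 = 1
103 = 25·4 + 3, so a_2 = 25
4 = 1·3 + 1, so a_3 = 1
3 = 3·1 + 0, so a_4 = 3

[2; 1, 25, 1, 3]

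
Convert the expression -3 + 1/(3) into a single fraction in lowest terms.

Work from the innermost term outward:
Start with 3.
-3 + 1/(3/1) = -3 + 1/3 = -8/3

-8/3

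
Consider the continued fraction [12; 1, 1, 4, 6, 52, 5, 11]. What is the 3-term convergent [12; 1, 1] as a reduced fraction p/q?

a_0 = 12: 12/1
a_1 = 1: 13/1
a_2 = 1: 25/2

25/2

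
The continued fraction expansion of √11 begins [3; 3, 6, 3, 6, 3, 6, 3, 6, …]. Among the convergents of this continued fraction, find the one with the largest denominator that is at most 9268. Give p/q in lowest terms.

List convergents until the denominator exceeds the bound:
a_0 = 3: 3/1  (≤ bound)
a_1 = 3: 10/3  (≤ bound)
a_2 = 6: 63/19  (≤ bound)
a_3 = 3: 199/60  (≤ bound)
a_4 = 6: 1257/379  (≤ bound)
a_5 = 3: 3970/1197  (≤ bound)
a_6 = 6: 25077/7561  (≤ bound)
a_7 = 3: 79201/23880  (> 9268, stop)

25077/7561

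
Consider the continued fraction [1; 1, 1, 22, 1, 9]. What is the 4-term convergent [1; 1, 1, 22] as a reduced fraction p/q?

Collapse the nested fraction from the inside out:
Start with 22.
1 + 1/(22/1) = 1 + 1/22 = 23/22
1 + 1/(23/22) = 1 + 22/23 = 45/23
1 + 1/(45/23) = 1 + 23/45 = 68/45

68/45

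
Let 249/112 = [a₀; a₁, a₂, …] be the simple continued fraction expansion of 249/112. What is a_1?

249 = 2·112 + 25, so a_0 = 2
112 = 4·25 + 12, so a_1 = 4

4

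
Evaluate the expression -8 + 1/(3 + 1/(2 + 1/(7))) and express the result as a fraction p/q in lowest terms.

Use the convergent recurrence hₖ = aₖ·hₖ₋₁ + hₖ₋₂ (and likewise for the denominators kₖ):
a_0 = -8: -8/1
a_1 = 3: -23/3
a_2 = 2: -54/7
a_3 = 7: -401/52

-401/52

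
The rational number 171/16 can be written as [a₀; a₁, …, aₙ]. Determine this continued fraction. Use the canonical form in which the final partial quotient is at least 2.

Repeatedly divide and take the remainder:
⌊171/16⌋ = 10, remainder 11
⌊16/11⌋ = 1, remainder 5
⌊11/5⌋ = 2, remainder 1
⌊5/1⌋ = 5, remainder 0

[10; 1, 2, 5]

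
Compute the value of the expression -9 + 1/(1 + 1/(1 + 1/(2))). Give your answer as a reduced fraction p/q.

Start with 2.
1 + 1/(2/1) = 1 + 1/2 = 3/2
1 + 1/(3/2) = 1 + 2/3 = 5/3
-9 + 1/(5/3) = -9 + 3/5 = -42/5

-42/5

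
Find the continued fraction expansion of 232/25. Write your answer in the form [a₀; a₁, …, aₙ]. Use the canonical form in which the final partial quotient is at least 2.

[9; 3, 1, 1, 3]

Repeatedly divide and take the remainder:
⌊232/25⌋ = 9, remainder 7
⌊25/7⌋ = 3, remainder 4
⌊7/4⌋ = 1, remainder 3
⌊4/3⌋ = 1, remainder 1
⌊3/1⌋ = 3, remainder 0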